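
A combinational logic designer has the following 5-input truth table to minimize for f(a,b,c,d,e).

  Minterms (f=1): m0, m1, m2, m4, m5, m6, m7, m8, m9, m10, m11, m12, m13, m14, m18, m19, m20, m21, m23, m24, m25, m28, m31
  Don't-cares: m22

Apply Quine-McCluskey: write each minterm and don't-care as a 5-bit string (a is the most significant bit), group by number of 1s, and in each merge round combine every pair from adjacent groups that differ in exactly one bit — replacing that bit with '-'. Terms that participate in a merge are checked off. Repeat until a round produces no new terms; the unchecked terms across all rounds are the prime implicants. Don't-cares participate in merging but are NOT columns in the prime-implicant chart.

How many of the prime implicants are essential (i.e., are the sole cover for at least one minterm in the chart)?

size-2^0 implicants → 00000(✓)  00001(✓)  00010(✓)  00100(✓)  00101(✓)  00110(✓)  00111(✓)  01000(✓)  01001(✓)  01010(✓)  01011(✓)  01100(✓)  01101(✓)  01110(✓)  10010(✓)  10011(✓)  10100(✓)  10101(✓)  10110(✓)  10111(✓)  11000(✓)  11001(✓)  11100(✓)  11111(✓)
size-2^1 implicants → -0010(✓)  -0100(✓)  -0101(✓)  -0110(✓)  -0111(✓)  -1000(✓)  -1001(✓)  -1100(✓)  0-000(✓)  0-001(✓)  0-010(✓)  0-100(✓)  0-101(✓)  0-110(✓)  00-00(✓)  00-01(✓)  00-10(✓)  000-0(✓)  0000-(✓)  001-0(✓)  001-1(✓)  0010-(✓)  0011-(✓)  01-00(✓)  01-01(✓)  01-10(✓)  010-0(✓)  010-1(✓)  0100-(✓)  0101-(✓)  011-0(✓)  0110-(✓)  1-100(✓)  1-111  10-10(✓)  10-11(✓)  1001-(✓)  101-0(✓)  101-1(✓)  1010-(✓)  1011-(✓)  11-00(✓)  1100-(✓)
size-2^2 implicants → --100  -0-10  -01-0(✓)  -01-1(✓)  -010-(✓)  -011-(✓)  -1-00  -100-  0--00(✓)  0--01(✓)  0--10(✓)  0-0-0(✓)  0-00-(✓)  0-1-0(✓)  0-10-(✓)  00--0(✓)  00-0-(✓)  001--(✓)  01--0(✓)  01-0-(✓)  010--  10-1-  101--(✓)
size-2^3 implicants → -01--  0---0  0--0-
Unchecked terms (primes): --100, -0-10, -01--, -1-00, -100-, 0---0, 0--0-, 010--, 1-111, 10-1-
Minterm coverage:
  m0 ⊆ 0---0,0--0-
  m1 ⊆ 0--0- [E]
  m2 ⊆ -0-10,0---0
  m4 ⊆ --100,-01--,0---0,0--0-
  m5 ⊆ -01--,0--0-
  m6 ⊆ -0-10,-01--,0---0
  m7 ⊆ -01-- [E]
  m8 ⊆ -1-00,-100-,0---0,0--0-,010--
  m9 ⊆ -100-,0--0-,010--
  m10 ⊆ 0---0,010--
  m11 ⊆ 010-- [E]
  m12 ⊆ --100,-1-00,0---0,0--0-
  m13 ⊆ 0--0- [E]
  m14 ⊆ 0---0 [E]
  m18 ⊆ -0-10,10-1-
  m19 ⊆ 10-1- [E]
  m20 ⊆ --100,-01--
  m21 ⊆ -01-- [E]
  m23 ⊆ -01--,1-111,10-1-
  m24 ⊆ -1-00,-100-
  m25 ⊆ -100- [E]
  m28 ⊆ --100,-1-00
  m31 ⊆ 1-111 [E]
E = {-01--, -100-, 0---0, 0--0-, 010--, 1-111, 10-1-}

7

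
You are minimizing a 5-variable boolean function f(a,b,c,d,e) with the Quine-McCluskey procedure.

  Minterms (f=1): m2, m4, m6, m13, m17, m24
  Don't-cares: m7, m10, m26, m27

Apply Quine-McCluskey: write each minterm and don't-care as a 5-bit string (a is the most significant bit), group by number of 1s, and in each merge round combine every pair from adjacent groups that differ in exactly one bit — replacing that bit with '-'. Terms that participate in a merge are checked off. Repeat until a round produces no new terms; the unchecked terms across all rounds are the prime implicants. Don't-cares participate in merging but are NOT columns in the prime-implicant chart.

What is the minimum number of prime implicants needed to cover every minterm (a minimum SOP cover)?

Round 0: 00010✓ 00100✓ 00110✓ 00111✓ 01010✓ 01101 10001 11000✓ 11010✓ 11011✓
Round 1: -1010 0-010 00-10 001-0 0011- 110-0 1101-
PIs = {-1010, 0-010, 00-10, 001-0, 0011-, 01101, 10001, 110-0, 1101-}
Coverage chart:
  m2: 0-010,00-10
  m4: 001-0 ←essential
  m6: 00-10,001-0,0011-
  m13: 01101 ←essential
  m17: 10001 ←essential
  m24: 110-0 ←essential
Essential: 001-0, 01101, 10001, 110-0
Petrick residual → 0-010
Min cover (5 terms): a'c'de' + a'b'ce' + a'bcd'e + ab'c'd'e + abc'e'

5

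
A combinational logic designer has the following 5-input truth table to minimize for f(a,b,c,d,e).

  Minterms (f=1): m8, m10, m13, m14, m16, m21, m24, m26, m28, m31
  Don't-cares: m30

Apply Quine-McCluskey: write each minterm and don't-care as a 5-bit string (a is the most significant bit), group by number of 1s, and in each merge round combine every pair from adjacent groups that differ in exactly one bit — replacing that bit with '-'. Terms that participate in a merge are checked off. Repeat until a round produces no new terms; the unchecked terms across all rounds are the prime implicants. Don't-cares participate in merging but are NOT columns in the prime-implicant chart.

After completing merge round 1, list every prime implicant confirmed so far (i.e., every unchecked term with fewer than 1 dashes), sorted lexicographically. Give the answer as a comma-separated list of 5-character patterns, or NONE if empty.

[col 0] 01000*, 01010*, 01101, 01110*, 10000*, 10101, 11000*, 11010*, 11100*, 11110*, 11111*
[col 1] -1000*, -1010*, -1110*, 01-10*, 010-0*, 1-000, 11-00*, 11-10*, 110-0*, 111-0*, 1111-
[col 2] -1-10, -10-0, 11--0
Prime implicants: -1-10, -10-0, 01101, 1-000, 10101, 11--0, 1111-

01101, 10101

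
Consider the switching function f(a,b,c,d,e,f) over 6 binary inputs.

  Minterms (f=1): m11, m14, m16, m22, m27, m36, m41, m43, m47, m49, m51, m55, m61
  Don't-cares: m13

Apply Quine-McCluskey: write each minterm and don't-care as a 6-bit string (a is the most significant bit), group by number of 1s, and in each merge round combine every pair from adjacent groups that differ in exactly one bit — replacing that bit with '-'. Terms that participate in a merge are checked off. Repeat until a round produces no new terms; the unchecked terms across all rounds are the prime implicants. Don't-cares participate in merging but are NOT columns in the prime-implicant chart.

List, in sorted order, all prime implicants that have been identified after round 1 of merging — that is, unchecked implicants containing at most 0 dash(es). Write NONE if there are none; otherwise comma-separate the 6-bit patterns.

001101, 001110, 010000, 010110, 100100, 111101

Round 0: 001011✓ 001101 001110 010000 010110 011011✓ 100100 101001✓ 101011✓ 101111✓ 110001✓ 110011✓ 110111✓ 111101
Round 1: -01011 0-1011 101-11 1010-1 110-11 1100-1
PIs = {-01011, 0-1011, 001101, 001110, 010000, 010110, 100100, 101-11, 1010-1, 110-11, 1100-1, 111101}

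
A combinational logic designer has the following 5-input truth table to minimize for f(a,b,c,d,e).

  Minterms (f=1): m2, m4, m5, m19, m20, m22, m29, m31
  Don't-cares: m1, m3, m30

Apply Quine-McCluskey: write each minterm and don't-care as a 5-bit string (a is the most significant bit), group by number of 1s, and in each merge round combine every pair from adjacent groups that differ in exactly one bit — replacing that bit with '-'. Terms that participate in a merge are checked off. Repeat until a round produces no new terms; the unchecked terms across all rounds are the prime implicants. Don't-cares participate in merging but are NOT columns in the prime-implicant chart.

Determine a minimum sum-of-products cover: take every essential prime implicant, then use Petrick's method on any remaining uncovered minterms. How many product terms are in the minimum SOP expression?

5

Round 0: 00001✓ 00010✓ 00011✓ 00100✓ 00101✓ 10011✓ 10100✓ 10110✓ 11101✓ 11110✓ 11111✓
Round 1: -0011 -0100 00-01 000-1 0001- 0010- 1-110 101-0 111-1 1111-
PIs = {-0011, -0100, 00-01, 000-1, 0001-, 0010-, 1-110, 101-0, 111-1, 1111-}
Coverage chart:
  m2: 0001- ←essential
  m4: -0100,0010-
  m5: 00-01,0010-
  m19: -0011 ←essential
  m20: -0100,101-0
  m22: 1-110,101-0
  m29: 111-1 ←essential
  m31: 111-1,1111-
Essential: -0011, 0001-, 111-1
Petrick residual → 0010-, 101-0
Min cover (5 terms): b'c'de + a'b'c'd + a'b'cd' + ab'ce' + abce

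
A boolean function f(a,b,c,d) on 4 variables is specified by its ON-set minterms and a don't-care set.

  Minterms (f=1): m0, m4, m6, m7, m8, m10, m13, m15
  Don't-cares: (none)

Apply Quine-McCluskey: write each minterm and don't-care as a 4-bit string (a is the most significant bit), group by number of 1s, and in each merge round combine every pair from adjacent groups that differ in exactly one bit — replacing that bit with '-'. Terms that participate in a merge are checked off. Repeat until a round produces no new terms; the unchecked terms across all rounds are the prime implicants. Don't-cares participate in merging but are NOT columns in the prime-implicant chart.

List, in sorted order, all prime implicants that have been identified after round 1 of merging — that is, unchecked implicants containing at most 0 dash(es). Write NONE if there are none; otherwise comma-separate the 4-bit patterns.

Round 0: 0000✓ 0100✓ 0110✓ 0111✓ 1000✓ 1010✓ 1101✓ 1111✓
Round 1: -000 -111 0-00 01-0 011- 10-0 11-1
PIs = {-000, -111, 0-00, 01-0, 011-, 10-0, 11-1}

NONE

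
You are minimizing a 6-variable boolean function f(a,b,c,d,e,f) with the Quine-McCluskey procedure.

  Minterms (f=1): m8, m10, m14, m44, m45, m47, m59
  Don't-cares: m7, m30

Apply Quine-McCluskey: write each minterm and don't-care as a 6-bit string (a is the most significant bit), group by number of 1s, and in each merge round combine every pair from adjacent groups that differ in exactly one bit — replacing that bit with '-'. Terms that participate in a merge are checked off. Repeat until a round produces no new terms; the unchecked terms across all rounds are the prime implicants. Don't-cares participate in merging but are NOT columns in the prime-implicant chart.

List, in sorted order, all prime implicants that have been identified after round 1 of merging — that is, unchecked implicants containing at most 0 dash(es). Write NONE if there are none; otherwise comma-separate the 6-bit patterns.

000111, 111011

Round 0: 000111 001000✓ 001010✓ 001110✓ 011110✓ 101100✓ 101101✓ 101111✓ 111011
Round 1: 0-1110 001-10 0010-0 1011-1 10110-
PIs = {0-1110, 000111, 001-10, 0010-0, 1011-1, 10110-, 111011}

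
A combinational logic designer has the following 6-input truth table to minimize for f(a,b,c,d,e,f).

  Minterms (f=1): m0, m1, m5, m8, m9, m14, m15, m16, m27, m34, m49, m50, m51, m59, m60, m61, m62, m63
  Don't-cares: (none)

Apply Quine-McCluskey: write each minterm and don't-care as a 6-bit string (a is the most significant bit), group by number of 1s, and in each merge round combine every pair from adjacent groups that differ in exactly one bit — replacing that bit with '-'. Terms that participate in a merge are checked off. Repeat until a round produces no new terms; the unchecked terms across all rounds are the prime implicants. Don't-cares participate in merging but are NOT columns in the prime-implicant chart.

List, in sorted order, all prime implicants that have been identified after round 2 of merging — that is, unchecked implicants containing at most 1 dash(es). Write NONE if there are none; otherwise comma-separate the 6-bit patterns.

Round 0: 000000✓ 000001✓ 000101✓ 001000✓ 001001✓ 001110✓ 001111✓ 010000✓ 011011✓ 100010✓ 110001✓ 110010✓ 110011✓ 111011✓ 111100✓ 111101✓ 111110✓ 111111✓
Round 1: -11011 0-0000 00-000✓ 00-001✓ 000-01 00000-✓ 00100-✓ 00111- 1-0010 11-011 1100-1 11001- 111-11 1111-0✓ 1111-1✓ 11110-✓ 11111-✓
Round 2: 00-00- 1111--
PIs = {-11011, 0-0000, 00-00-, 000-01, 00111-, 1-0010, 11-011, 1100-1, 11001-, 111-11, 1111--}

-11011, 0-0000, 000-01, 00111-, 1-0010, 11-011, 1100-1, 11001-, 111-11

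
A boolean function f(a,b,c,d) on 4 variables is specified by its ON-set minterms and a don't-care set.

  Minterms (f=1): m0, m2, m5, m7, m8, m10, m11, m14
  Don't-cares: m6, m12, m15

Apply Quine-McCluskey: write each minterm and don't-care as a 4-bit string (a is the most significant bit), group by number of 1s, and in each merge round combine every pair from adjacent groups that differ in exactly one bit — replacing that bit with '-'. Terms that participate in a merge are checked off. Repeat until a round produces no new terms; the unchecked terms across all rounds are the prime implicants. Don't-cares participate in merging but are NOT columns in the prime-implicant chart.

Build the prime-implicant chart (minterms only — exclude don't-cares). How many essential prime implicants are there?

Round 0: 0000✓ 0010✓ 0101✓ 0110✓ 0111✓ 1000✓ 1010✓ 1011✓ 1100✓ 1110✓ 1111✓
Round 1: -000✓ -010✓ -110✓ -111✓ 0-10✓ 00-0✓ 01-1 011-✓ 1-00✓ 1-10✓ 1-11✓ 10-0✓ 101-✓ 11-0✓ 111-✓
Round 2: --10 -0-0 -11- 1--0 1-1-
PIs = {--10, -0-0, -11-, 01-1, 1--0, 1-1-}
Coverage chart:
  m0: -0-0 ←essential
  m2: --10,-0-0
  m5: 01-1 ←essential
  m7: -11-,01-1
  m8: -0-0,1--0
  m10: --10,-0-0,1--0,1-1-
  m11: 1-1- ←essential
  m14: --10,-11-,1--0,1-1-
Essential: -0-0, 01-1, 1-1-

3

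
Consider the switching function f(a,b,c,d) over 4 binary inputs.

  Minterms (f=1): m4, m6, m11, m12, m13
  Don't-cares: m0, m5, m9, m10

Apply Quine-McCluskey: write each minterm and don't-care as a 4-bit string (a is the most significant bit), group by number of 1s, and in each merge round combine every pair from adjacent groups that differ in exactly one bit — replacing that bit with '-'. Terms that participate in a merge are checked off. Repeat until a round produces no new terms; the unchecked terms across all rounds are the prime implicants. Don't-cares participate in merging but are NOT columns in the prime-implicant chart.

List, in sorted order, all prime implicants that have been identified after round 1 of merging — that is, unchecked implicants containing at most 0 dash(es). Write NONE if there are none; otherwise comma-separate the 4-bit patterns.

NONE

size-2^0 implicants → 0000(✓)  0100(✓)  0101(✓)  0110(✓)  1001(✓)  1010(✓)  1011(✓)  1100(✓)  1101(✓)
size-2^1 implicants → -100(✓)  -101(✓)  0-00  01-0  010-(✓)  1-01  10-1  101-  110-(✓)
size-2^2 implicants → -10-
Unchecked terms (primes): -10-, 0-00, 01-0, 1-01, 10-1, 101-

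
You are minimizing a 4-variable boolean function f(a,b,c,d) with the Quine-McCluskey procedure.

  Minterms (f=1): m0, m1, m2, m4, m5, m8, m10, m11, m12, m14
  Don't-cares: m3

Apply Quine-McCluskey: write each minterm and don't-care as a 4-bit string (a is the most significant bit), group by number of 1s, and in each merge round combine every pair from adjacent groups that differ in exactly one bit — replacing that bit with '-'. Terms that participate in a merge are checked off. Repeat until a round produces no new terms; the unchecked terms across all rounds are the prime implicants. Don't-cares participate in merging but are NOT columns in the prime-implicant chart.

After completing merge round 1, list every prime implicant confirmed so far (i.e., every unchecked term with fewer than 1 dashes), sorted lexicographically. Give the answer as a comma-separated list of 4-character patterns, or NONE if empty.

[col 0] 0000*, 0001*, 0010*, 0011*, 0100*, 0101*, 1000*, 1010*, 1011*, 1100*, 1110*
[col 1] -000*, -010*, -011*, -100*, 0-00*, 0-01*, 00-0*, 00-1*, 000-*, 001-*, 010-*, 1-00*, 1-10*, 10-0*, 101-*, 11-0*
[col 2] --00, -0-0, -01-, 0-0-, 00--, 1--0
Prime implicants: --00, -0-0, -01-, 0-0-, 00--, 1--0

NONE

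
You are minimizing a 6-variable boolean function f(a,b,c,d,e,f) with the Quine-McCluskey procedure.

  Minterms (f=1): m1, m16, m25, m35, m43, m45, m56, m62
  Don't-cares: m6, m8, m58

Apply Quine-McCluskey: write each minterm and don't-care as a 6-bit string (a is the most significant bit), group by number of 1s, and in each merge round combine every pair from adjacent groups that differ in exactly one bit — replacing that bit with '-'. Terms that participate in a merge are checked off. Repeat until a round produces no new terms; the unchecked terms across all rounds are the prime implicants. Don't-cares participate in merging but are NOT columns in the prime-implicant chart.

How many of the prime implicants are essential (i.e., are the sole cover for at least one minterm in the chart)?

size-2^0 implicants → 000001  000110  001000  010000  011001  100011(✓)  101011(✓)  101101  111000(✓)  111010(✓)  111110(✓)
size-2^1 implicants → 10-011  111-10  1110-0
Unchecked terms (primes): 000001, 000110, 001000, 010000, 011001, 10-011, 101101, 111-10, 1110-0
Minterm coverage:
  m1 ⊆ 000001 [E]
  m16 ⊆ 010000 [E]
  m25 ⊆ 011001 [E]
  m35 ⊆ 10-011 [E]
  m43 ⊆ 10-011 [E]
  m45 ⊆ 101101 [E]
  m56 ⊆ 1110-0 [E]
  m62 ⊆ 111-10 [E]
E = {000001, 010000, 011001, 10-011, 101101, 111-10, 1110-0}

7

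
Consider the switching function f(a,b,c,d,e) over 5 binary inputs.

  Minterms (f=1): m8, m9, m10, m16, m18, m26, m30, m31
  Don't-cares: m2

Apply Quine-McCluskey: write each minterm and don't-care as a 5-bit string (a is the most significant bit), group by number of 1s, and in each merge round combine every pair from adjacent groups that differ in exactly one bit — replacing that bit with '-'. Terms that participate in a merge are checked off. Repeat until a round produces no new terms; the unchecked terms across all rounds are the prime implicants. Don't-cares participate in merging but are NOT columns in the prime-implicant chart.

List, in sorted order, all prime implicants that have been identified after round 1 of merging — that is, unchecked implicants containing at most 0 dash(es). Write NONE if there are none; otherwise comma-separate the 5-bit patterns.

size-2^0 implicants → 00010(✓)  01000(✓)  01001(✓)  01010(✓)  10000(✓)  10010(✓)  11010(✓)  11110(✓)  11111(✓)
size-2^1 implicants → -0010(✓)  -1010(✓)  0-010(✓)  010-0  0100-  1-010(✓)  100-0  11-10  1111-
size-2^2 implicants → --010
Unchecked terms (primes): --010, 010-0, 0100-, 100-0, 11-10, 1111-

NONE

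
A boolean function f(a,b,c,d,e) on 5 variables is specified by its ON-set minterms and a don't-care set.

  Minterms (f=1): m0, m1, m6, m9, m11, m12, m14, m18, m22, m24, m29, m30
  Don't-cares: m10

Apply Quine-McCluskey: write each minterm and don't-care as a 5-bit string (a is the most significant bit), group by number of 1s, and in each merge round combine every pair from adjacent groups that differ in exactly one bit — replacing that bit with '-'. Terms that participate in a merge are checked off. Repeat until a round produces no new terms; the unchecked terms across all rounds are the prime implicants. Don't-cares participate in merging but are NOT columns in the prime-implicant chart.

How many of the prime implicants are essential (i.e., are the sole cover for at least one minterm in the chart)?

6

[col 0] 00000*, 00001*, 00110*, 01001*, 01010*, 01011*, 01100*, 01110*, 10010*, 10110*, 11000, 11101, 11110*
[col 1] -0110*, -1110*, 0-001, 0-110*, 0000-, 01-10, 010-1, 0101-, 011-0, 1-110*, 10-10
[col 2] --110
Prime implicants: --110, 0-001, 0000-, 01-10, 010-1, 0101-, 011-0, 10-10, 11000, 11101
PI chart (minterm → PIs covering it):
  0 | 0000-  (sole → essential)
  1 | 0-001,0000-
  6 | --110  (sole → essential)
  9 | 0-001,010-1
  11 | 010-1,0101-
  12 | 011-0  (sole → essential)
  14 | --110,01-10,011-0
  18 | 10-10  (sole → essential)
  22 | --110,10-10
  24 | 11000  (sole → essential)
  29 | 11101  (sole → essential)
  30 | --110  (sole → essential)
Essential prime implicants: --110, 0000-, 011-0, 10-10, 11000, 11101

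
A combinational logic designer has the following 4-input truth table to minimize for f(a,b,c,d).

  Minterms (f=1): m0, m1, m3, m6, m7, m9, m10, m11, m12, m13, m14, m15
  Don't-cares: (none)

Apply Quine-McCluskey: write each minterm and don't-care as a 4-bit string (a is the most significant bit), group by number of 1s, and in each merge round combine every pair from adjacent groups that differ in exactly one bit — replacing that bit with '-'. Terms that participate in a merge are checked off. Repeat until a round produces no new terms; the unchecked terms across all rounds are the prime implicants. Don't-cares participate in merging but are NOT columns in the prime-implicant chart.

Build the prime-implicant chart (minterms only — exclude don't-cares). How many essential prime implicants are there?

4

size-2^0 implicants → 0000(✓)  0001(✓)  0011(✓)  0110(✓)  0111(✓)  1001(✓)  1010(✓)  1011(✓)  1100(✓)  1101(✓)  1110(✓)  1111(✓)
size-2^1 implicants → -001(✓)  -011(✓)  -110(✓)  -111(✓)  0-11(✓)  00-1(✓)  000-  011-(✓)  1-01(✓)  1-10(✓)  1-11(✓)  10-1(✓)  101-(✓)  11-0(✓)  11-1(✓)  110-(✓)  111-(✓)
size-2^2 implicants → --11  -0-1  -11-  1--1  1-1-  11--
Unchecked terms (primes): --11, -0-1, -11-, 000-, 1--1, 1-1-, 11--
Minterm coverage:
  m0 ⊆ 000- [E]
  m1 ⊆ -0-1,000-
  m3 ⊆ --11,-0-1
  m6 ⊆ -11- [E]
  m7 ⊆ --11,-11-
  m9 ⊆ -0-1,1--1
  m10 ⊆ 1-1- [E]
  m11 ⊆ --11,-0-1,1--1,1-1-
  m12 ⊆ 11-- [E]
  m13 ⊆ 1--1,11--
  m14 ⊆ -11-,1-1-,11--
  m15 ⊆ --11,-11-,1--1,1-1-,11--
E = {-11-, 000-, 1-1-, 11--}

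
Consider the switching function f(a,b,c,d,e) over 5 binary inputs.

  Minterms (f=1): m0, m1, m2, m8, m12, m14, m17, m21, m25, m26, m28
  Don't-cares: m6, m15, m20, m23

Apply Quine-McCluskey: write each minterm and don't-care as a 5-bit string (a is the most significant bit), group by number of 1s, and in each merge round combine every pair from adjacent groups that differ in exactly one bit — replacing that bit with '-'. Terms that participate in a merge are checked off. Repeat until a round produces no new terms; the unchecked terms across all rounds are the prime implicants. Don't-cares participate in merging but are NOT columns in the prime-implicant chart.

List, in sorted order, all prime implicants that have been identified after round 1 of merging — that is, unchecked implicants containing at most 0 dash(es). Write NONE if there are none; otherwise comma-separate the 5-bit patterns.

11010

Round 0: 00000✓ 00001✓ 00010✓ 00110✓ 01000✓ 01100✓ 01110✓ 01111✓ 10001✓ 10100✓ 10101✓ 10111✓ 11001✓ 11010 11100✓
Round 1: -0001 -1100 0-000 0-110 00-10 000-0 0000- 01-00 011-0 0111- 1-001 1-100 10-01 101-1 1010-
PIs = {-0001, -1100, 0-000, 0-110, 00-10, 000-0, 0000-, 01-00, 011-0, 0111-, 1-001, 1-100, 10-01, 101-1, 1010-, 11010}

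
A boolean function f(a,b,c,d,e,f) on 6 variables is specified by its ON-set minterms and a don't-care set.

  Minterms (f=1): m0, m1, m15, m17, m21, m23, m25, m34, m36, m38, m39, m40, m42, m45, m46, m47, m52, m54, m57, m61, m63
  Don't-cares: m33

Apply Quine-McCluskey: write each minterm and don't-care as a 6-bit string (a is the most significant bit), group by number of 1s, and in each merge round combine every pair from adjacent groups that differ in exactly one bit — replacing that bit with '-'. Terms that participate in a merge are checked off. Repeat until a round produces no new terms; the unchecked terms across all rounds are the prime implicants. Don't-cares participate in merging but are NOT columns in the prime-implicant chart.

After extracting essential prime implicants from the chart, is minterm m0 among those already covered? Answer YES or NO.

YES

[col 0] 000000*, 000001*, 001111*, 010001*, 010101*, 010111*, 011001*, 100001*, 100010*, 100100*, 100110*, 100111*, 101000*, 101010*, 101101*, 101110*, 101111*, 110100*, 110110*, 111001*, 111101*, 111111*
[col 1] -00001, -01111, -11001, 0-0001, 00000-, 01-001, 010-01, 0101-1, 1-0100*, 1-0110*, 1-1101*, 1-1111*, 10-010*, 10-110*, 10-111*, 100-10*, 1001-0*, 10011-*, 101-10*, 1010-0, 1011-1*, 10111-*, 1101-0*, 111-01, 1111-1*
[col 2] 1-01-0, 1-11-1, 10--10, 10-11-
Prime implicants: -00001, -01111, -11001, 0-0001, 00000-, 01-001, 010-01, 0101-1, 1-01-0, 1-11-1, 10--10, 10-11-, 1010-0, 111-01
PI chart (minterm → PIs covering it):
  0 | 00000-  (sole → essential)
  1 | -00001,0-0001,00000-
  15 | -01111  (sole → essential)
  17 | 0-0001,01-001,010-01
  21 | 010-01,0101-1
  23 | 0101-1  (sole → essential)
  25 | -11001,01-001
  34 | 10--10  (sole → essential)
  36 | 1-01-0  (sole → essential)
  38 | 1-01-0,10--10,10-11-
  39 | 10-11-  (sole → essential)
  40 | 1010-0  (sole → essential)
  42 | 10--10,1010-0
  45 | 1-11-1  (sole → essential)
  46 | 10--10,10-11-
  47 | -01111,1-11-1,10-11-
  52 | 1-01-0  (sole → essential)
  54 | 1-01-0  (sole → essential)
  57 | -11001,111-01
  61 | 1-11-1,111-01
  63 | 1-11-1  (sole → essential)
Essential prime implicants: -01111, 00000-, 0101-1, 1-01-0, 1-11-1, 10--10, 10-11-, 1010-0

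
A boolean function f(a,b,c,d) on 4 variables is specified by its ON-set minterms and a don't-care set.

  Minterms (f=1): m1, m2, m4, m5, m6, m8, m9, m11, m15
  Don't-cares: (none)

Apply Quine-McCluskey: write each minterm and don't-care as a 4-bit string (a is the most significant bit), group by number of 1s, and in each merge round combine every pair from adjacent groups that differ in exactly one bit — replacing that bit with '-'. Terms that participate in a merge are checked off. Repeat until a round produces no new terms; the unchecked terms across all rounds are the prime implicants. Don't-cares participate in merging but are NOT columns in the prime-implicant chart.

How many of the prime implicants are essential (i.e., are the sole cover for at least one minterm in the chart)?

3

[col 0] 0001*, 0010*, 0100*, 0101*, 0110*, 1000*, 1001*, 1011*, 1111*
[col 1] -001, 0-01, 0-10, 01-0, 010-, 1-11, 10-1, 100-
Prime implicants: -001, 0-01, 0-10, 01-0, 010-, 1-11, 10-1, 100-
PI chart (minterm → PIs covering it):
  1 | -001,0-01
  2 | 0-10  (sole → essential)
  4 | 01-0,010-
  5 | 0-01,010-
  6 | 0-10,01-0
  8 | 100-  (sole → essential)
  9 | -001,10-1,100-
  11 | 1-11,10-1
  15 | 1-11  (sole → essential)
Essential prime implicants: 0-10, 1-11, 100-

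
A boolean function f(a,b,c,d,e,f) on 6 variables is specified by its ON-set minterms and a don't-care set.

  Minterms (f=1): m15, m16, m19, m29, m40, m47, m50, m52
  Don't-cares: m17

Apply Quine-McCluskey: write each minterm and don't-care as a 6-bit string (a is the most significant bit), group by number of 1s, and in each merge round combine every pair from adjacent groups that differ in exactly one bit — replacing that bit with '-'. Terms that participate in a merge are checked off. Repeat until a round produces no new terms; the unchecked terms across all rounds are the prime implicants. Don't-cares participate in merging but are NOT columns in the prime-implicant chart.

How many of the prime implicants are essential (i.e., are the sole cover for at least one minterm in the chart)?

7

Round 0: 001111✓ 010000✓ 010001✓ 010011✓ 011101 101000 101111✓ 110010 110100
Round 1: -01111 0100-1 01000-
PIs = {-01111, 0100-1, 01000-, 011101, 101000, 110010, 110100}
Coverage chart:
  m15: -01111 ←essential
  m16: 01000- ←essential
  m19: 0100-1 ←essential
  m29: 011101 ←essential
  m40: 101000 ←essential
  m47: -01111 ←essential
  m50: 110010 ←essential
  m52: 110100 ←essential
Essential: -01111, 0100-1, 01000-, 011101, 101000, 110010, 110100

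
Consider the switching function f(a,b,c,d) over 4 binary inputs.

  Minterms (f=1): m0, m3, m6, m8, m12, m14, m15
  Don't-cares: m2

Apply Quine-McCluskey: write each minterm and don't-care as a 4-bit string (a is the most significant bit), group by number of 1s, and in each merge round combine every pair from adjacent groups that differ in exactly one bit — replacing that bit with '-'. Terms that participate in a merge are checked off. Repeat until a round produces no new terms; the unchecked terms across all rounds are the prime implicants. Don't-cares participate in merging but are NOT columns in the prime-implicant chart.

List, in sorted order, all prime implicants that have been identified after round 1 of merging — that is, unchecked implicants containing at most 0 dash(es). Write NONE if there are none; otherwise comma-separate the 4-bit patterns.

[col 0] 0000*, 0010*, 0011*, 0110*, 1000*, 1100*, 1110*, 1111*
[col 1] -000, -110, 0-10, 00-0, 001-, 1-00, 11-0, 111-
Prime implicants: -000, -110, 0-10, 00-0, 001-, 1-00, 11-0, 111-

NONE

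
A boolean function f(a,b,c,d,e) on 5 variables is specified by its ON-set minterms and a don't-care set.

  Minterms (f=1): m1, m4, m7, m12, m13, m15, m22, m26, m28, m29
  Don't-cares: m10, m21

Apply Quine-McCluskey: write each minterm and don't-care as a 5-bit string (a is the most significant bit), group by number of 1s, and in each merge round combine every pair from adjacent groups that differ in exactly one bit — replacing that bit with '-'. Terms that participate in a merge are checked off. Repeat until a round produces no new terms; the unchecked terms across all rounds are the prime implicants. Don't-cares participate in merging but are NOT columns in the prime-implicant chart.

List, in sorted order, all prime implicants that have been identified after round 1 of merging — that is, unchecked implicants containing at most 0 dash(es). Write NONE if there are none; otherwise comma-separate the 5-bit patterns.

[col 0] 00001, 00100*, 00111*, 01010*, 01100*, 01101*, 01111*, 10101*, 10110, 11010*, 11100*, 11101*
[col 1] -1010, -1100*, -1101*, 0-100, 0-111, 011-1, 0110-*, 1-101, 1110-*
[col 2] -110-
Prime implicants: -1010, -110-, 0-100, 0-111, 00001, 011-1, 1-101, 10110

00001, 10110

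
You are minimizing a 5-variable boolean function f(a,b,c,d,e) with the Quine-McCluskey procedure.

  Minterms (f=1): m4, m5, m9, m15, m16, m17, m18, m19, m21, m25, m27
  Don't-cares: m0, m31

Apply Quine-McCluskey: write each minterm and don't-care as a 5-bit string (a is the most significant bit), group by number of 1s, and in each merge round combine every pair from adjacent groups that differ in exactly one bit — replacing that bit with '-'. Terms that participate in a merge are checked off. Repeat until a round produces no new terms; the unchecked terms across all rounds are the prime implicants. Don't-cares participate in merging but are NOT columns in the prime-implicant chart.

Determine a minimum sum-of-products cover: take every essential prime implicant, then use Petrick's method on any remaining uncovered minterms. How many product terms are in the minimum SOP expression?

6

size-2^0 implicants → 00000(✓)  00100(✓)  00101(✓)  01001(✓)  01111(✓)  10000(✓)  10001(✓)  10010(✓)  10011(✓)  10101(✓)  11001(✓)  11011(✓)  11111(✓)
size-2^1 implicants → -0000  -0101  -1001  -1111  00-00  0010-  1-001(✓)  1-011(✓)  10-01  100-0(✓)  100-1(✓)  1000-(✓)  1001-(✓)  11-11  110-1(✓)
size-2^2 implicants → 1-0-1  100--
Unchecked terms (primes): -0000, -0101, -1001, -1111, 00-00, 0010-, 1-0-1, 10-01, 100--, 11-11
Minterm coverage:
  m4 ⊆ 00-00,0010-
  m5 ⊆ -0101,0010-
  m9 ⊆ -1001 [E]
  m15 ⊆ -1111 [E]
  m16 ⊆ -0000,100--
  m17 ⊆ 1-0-1,10-01,100--
  m18 ⊆ 100-- [E]
  m19 ⊆ 1-0-1,100--
  m21 ⊆ -0101,10-01
  m25 ⊆ -1001,1-0-1
  m27 ⊆ 1-0-1,11-11
E = {-1001, -1111, 100--}
Petrick residual → -0101, 00-00, 1-0-1
Cover = b'cd'e + bc'd'e + bcde + a'b'd'e' + ac'e + ab'c'  |cover|=6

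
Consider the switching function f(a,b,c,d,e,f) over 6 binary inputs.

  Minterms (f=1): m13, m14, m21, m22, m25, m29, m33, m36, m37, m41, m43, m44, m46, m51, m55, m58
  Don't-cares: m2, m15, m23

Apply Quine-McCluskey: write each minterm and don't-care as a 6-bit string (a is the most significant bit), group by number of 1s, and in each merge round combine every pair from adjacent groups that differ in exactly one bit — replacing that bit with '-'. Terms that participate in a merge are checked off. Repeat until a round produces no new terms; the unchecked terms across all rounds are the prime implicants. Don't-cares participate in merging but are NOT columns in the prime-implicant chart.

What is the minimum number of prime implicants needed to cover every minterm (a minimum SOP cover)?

size-2^0 implicants → 000010  001101(✓)  001110(✓)  001111(✓)  010101(✓)  010110(✓)  010111(✓)  011001(✓)  011101(✓)  100001(✓)  100100(✓)  100101(✓)  101001(✓)  101011(✓)  101100(✓)  101110(✓)  110011(✓)  110111(✓)  111010
size-2^1 implicants → -01110  -10111  0-1101  0011-1  00111-  01-101  0101-1  01011-  011-01  10-001  10-100  100-01  10010-  1010-1  1011-0  110-11
Unchecked terms (primes): -01110, -10111, 0-1101, 000010, 0011-1, 00111-, 01-101, 0101-1, 01011-, 011-01, 10-001, 10-100, 100-01, 10010-, 1010-1, 1011-0, 110-11, 111010
Minterm coverage:
  m13 ⊆ 0-1101,0011-1
  m14 ⊆ -01110,00111-
  m21 ⊆ 01-101,0101-1
  m22 ⊆ 01011- [E]
  m25 ⊆ 011-01 [E]
  m29 ⊆ 0-1101,01-101,011-01
  m33 ⊆ 10-001,100-01
  m36 ⊆ 10-100,10010-
  m37 ⊆ 100-01,10010-
  m41 ⊆ 10-001,1010-1
  m43 ⊆ 1010-1 [E]
  m44 ⊆ 10-100,1011-0
  m46 ⊆ -01110,1011-0
  m51 ⊆ 110-11 [E]
  m55 ⊆ -10111,110-11
  m58 ⊆ 111010 [E]
E = {01011-, 011-01, 1010-1, 110-11, 111010}
Petrick residual → -01110, 0-1101, 01-101, 10-100, 100-01
Cover = b'cdef' + a'cde'f + a'bde'f + a'bc'de + a'bce'f + ab'de'f' + ab'c'e'f + ab'cd'f + abc'ef + abcd'ef'  |cover|=10

10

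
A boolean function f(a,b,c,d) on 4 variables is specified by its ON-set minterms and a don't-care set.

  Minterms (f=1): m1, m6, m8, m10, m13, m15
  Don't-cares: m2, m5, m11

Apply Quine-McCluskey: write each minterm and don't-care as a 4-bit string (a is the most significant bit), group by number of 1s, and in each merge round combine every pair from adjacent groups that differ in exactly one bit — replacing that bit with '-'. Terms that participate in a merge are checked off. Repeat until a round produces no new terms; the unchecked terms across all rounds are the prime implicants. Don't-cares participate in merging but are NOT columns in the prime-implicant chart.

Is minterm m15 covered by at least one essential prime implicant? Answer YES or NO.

NO

Round 0: 0001✓ 0010✓ 0101✓ 0110✓ 1000✓ 1010✓ 1011✓ 1101✓ 1111✓
Round 1: -010 -101 0-01 0-10 1-11 10-0 101- 11-1
PIs = {-010, -101, 0-01, 0-10, 1-11, 10-0, 101-, 11-1}
Coverage chart:
  m1: 0-01 ←essential
  m6: 0-10 ←essential
  m8: 10-0 ←essential
  m10: -010,10-0,101-
  m13: -101,11-1
  m15: 1-11,11-1
Essential: 0-01, 0-10, 10-0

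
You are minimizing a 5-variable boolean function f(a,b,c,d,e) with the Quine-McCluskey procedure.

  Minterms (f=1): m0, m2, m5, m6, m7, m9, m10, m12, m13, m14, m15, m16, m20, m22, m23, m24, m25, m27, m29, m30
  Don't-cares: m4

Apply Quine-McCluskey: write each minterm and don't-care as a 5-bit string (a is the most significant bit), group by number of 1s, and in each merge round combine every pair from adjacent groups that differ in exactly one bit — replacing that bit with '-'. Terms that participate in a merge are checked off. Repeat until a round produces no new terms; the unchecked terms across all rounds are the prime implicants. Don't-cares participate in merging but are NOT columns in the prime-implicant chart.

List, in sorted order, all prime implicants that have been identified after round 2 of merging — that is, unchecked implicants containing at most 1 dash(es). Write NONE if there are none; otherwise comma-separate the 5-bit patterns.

[col 0] 00000*, 00010*, 00100*, 00101*, 00110*, 00111*, 01001*, 01010*, 01100*, 01101*, 01110*, 01111*, 10000*, 10100*, 10110*, 10111*, 11000*, 11001*, 11011*, 11101*, 11110*
[col 1] -0000*, -0100*, -0110*, -0111*, -1001*, -1101*, -1110*, 0-010*, 0-100*, 0-101*, 0-110*, 0-111*, 00-00*, 00-10*, 000-0*, 001-0*, 001-1*, 0010-*, 0011-*, 01-01*, 01-10*, 011-0*, 011-1*, 0110-*, 0111-*, 1-000, 1-110*, 10-00*, 101-0*, 1011-*, 11-01*, 110-1, 1100-
[col 2] --110, -0-00, -01-0, -011-, -1-01, 0--10, 0-1-0*, 0-1-1*, 0-10-*, 0-11-*, 00--0, 001--*, 011--*
[col 3] 0-1--
Prime implicants: --110, -0-00, -01-0, -011-, -1-01, 0--10, 0-1--, 00--0, 1-000, 110-1, 1100-

1-000, 110-1, 1100-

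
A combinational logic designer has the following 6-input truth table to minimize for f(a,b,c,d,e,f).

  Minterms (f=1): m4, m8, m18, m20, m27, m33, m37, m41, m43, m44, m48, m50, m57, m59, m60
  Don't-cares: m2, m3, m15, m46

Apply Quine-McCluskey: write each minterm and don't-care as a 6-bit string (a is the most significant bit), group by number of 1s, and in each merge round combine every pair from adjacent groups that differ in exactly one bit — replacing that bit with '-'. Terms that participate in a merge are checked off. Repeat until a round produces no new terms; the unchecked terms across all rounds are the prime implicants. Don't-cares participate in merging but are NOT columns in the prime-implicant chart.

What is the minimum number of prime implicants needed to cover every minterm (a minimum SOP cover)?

8

size-2^0 implicants → 000010(✓)  000011(✓)  000100(✓)  001000  001111  010010(✓)  010100(✓)  011011(✓)  100001(✓)  100101(✓)  101001(✓)  101011(✓)  101100(✓)  101110(✓)  110000(✓)  110010(✓)  111001(✓)  111011(✓)  111100(✓)
size-2^1 implicants → -10010  -11011  0-0010  0-0100  00001-  1-1001(✓)  1-1011(✓)  1-1100  10-001  100-01  1010-1(✓)  1011-0  1100-0  1110-1(✓)
size-2^2 implicants → 1-10-1
Unchecked terms (primes): -10010, -11011, 0-0010, 0-0100, 00001-, 001000, 001111, 1-10-1, 1-1100, 10-001, 100-01, 1011-0, 1100-0
Minterm coverage:
  m4 ⊆ 0-0100 [E]
  m8 ⊆ 001000 [E]
  m18 ⊆ -10010,0-0010
  m20 ⊆ 0-0100 [E]
  m27 ⊆ -11011 [E]
  m33 ⊆ 10-001,100-01
  m37 ⊆ 100-01 [E]
  m41 ⊆ 1-10-1,10-001
  m43 ⊆ 1-10-1 [E]
  m44 ⊆ 1-1100,1011-0
  m48 ⊆ 1100-0 [E]
  m50 ⊆ -10010,1100-0
  m57 ⊆ 1-10-1 [E]
  m59 ⊆ -11011,1-10-1
  m60 ⊆ 1-1100 [E]
E = {-11011, 0-0100, 001000, 1-10-1, 1-1100, 100-01, 1100-0}
Petrick residual → -10010
Cover = bc'd'ef' + bcd'ef + a'c'de'f' + a'b'cd'e'f' + acd'f + acde'f' + ab'c'e'f + abc'd'f'  |cover|=8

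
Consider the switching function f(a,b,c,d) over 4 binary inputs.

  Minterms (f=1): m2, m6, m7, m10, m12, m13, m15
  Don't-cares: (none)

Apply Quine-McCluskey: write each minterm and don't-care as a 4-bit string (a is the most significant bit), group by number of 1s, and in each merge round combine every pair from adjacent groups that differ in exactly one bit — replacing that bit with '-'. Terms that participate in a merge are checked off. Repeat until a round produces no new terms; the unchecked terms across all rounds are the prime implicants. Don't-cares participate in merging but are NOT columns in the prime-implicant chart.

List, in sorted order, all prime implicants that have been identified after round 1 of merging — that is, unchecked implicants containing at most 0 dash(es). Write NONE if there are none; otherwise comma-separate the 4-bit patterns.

[col 0] 0010*, 0110*, 0111*, 1010*, 1100*, 1101*, 1111*
[col 1] -010, -111, 0-10, 011-, 11-1, 110-
Prime implicants: -010, -111, 0-10, 011-, 11-1, 110-

NONE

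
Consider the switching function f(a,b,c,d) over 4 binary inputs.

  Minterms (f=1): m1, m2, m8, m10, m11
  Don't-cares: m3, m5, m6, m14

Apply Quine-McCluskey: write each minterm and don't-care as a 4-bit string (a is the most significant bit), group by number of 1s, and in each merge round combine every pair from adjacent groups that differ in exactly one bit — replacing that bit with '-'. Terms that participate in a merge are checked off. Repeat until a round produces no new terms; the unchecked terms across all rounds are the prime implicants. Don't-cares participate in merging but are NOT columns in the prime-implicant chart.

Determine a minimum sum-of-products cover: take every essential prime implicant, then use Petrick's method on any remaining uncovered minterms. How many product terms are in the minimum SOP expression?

3

Round 0: 0001✓ 0010✓ 0011✓ 0101✓ 0110✓ 1000✓ 1010✓ 1011✓ 1110✓
Round 1: -010✓ -011✓ -110✓ 0-01 0-10✓ 00-1 001-✓ 1-10✓ 10-0 101-✓
Round 2: --10 -01-
PIs = {--10, -01-, 0-01, 00-1, 10-0}
Coverage chart:
  m1: 0-01,00-1
  m2: --10,-01-
  m8: 10-0 ←essential
  m10: --10,-01-,10-0
  m11: -01- ←essential
Essential: -01-, 10-0
Petrick residual → 0-01
Min cover (3 terms): b'c + a'c'd + ab'd'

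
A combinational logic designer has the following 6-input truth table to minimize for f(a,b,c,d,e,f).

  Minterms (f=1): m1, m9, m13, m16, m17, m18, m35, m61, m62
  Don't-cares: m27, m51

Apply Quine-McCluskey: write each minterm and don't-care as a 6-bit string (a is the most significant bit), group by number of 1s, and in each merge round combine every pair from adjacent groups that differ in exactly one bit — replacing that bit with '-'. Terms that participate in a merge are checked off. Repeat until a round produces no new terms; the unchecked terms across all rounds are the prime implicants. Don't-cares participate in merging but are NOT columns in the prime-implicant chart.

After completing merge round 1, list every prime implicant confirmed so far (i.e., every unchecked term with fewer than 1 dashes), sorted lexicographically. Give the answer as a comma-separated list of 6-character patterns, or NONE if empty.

011011, 111101, 111110

size-2^0 implicants → 000001(✓)  001001(✓)  001101(✓)  010000(✓)  010001(✓)  010010(✓)  011011  100011(✓)  110011(✓)  111101  111110
size-2^1 implicants → 0-0001  00-001  001-01  0100-0  01000-  1-0011
Unchecked terms (primes): 0-0001, 00-001, 001-01, 0100-0, 01000-, 011011, 1-0011, 111101, 111110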